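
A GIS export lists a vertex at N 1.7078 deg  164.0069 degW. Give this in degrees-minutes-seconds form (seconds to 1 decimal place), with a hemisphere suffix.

1°42′28.1″ N, 164°00′24.8″ W

φ: 0.707800 × 60 = 42.46800′ → 42′, remainder × 60 = 28.080″
Longitude: 0.006900 × 60 = 0.41400′ → 0′, remainder × 60 = 24.840″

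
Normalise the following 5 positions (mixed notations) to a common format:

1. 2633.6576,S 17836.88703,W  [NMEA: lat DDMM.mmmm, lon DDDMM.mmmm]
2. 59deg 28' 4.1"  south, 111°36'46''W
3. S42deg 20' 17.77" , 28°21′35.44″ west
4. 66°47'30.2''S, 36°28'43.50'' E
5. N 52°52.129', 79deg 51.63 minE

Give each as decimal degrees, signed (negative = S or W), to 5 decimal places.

Point 1:
  Lat: degrees = first 2 digits = 26, minutes = 33.6576; 26 + 33.6576/60 = 26.560960
  hemisphere S, so the sign is −
  λ: degrees = first 3 digits = 178, minutes = 36.88703; 178 + 36.88703/60 = 178.614784
  hemisphere W, so the sign is −
Point 2:
  Lat: 59 + 28/60 + 4.1/3600 = 59.467806
  S ⇒ negate
  Lon: 111° + 36/60 + 46/3600 = 111 + 0.600000 + 0.012778 = 111.612778
  W → negative
Point 3:
  Latitude: 42 + 20/60 + 17.77/3600 = 42.338269
  hemisphere S, so the sign is −
  λ: 28° + 21/60 + 35.44/3600 = 28 + 0.350000 + 0.009844 = 28.359844
  W ⇒ negate
Point 4:
  Lat: 47′ + 30.2″ = 47.50333′; 66 + 47.50333/60 = 66.791722
  S → negative
  Lon: 36 + 28/60 + 43.5/3600 = 36.478750
  E → positive
Point 5:
  Latitude: 52.129′ = 0.868817°; total 52.868817
  N ⇒ keep positive
  λ: 79 + 51.63/60 = 79.860500
  E ⇒ keep positive

1. -26.56096, -178.61478
2. -59.46781, -111.61278
3. -42.33827, -28.35984
4. -66.79172, 36.47875
5. 52.86882, 79.86050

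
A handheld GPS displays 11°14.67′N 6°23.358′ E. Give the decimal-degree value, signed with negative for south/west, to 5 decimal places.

11.24450, 6.38930

Latitude: 14.67′ = 0.244500°; total 11.244500
N → positive
λ: 6 + 23.358/60 = 6.389300
E ⇒ keep positive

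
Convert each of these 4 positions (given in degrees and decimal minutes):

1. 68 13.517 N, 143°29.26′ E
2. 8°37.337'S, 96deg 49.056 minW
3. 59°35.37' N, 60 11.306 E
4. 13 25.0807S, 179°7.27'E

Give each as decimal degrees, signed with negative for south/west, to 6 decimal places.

Point 1:
  Lat: 68 + 13.517/60 = 68.2252833
  N → positive
  λ: 143 + 29.26/60 = 143.4876667
  E ⇒ keep positive
Point 2:
  φ: 37.337′ = 0.622283°; total 8.6222833
  S ⇒ negate
  λ: 96 + 49.056/60 = 96.8176000
  W → negative
Point 3:
  φ: 59 + 35.37/60 = 59.5895000
  N ⇒ keep positive
  λ: 60 + 11.306/60 = 60.1884333
  E ⇒ keep positive
Point 4:
  Lat: 13 + 25.0807/60 = 13.4180117
  S ⇒ negate
  Lon: 7.27′ = 0.121167°; total 179.1211667
  E ⇒ keep positive

1. 68.225283, 143.487667
2. -8.622283, -96.817600
3. 59.589500, 60.188433
4. -13.418012, 179.121167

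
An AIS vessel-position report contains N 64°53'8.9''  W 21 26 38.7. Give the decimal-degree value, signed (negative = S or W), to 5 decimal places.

φ: 64° + 53/60 + 8.9/3600 = 64 + 0.883333 + 0.002472 = 64.885806
N → positive
Lon: 21 + 26/60 + 38.7/3600 = 21.444083
W ⇒ negate

64.88581, -21.44408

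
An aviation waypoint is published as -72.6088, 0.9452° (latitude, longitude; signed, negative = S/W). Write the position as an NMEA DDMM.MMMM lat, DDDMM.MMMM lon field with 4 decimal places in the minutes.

7236.5280,S / 00056.7120,E

Latitude is negative → S; |value| = 72.608800
φ: 72° + 0.608800 × 60 = 72° 36.528000′
Lon: 0° + 0.945200 × 60 = 0° 56.712000′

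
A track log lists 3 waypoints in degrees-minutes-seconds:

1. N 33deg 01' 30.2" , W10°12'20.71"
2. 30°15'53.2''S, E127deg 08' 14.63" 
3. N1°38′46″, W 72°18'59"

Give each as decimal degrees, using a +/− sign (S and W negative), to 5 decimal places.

1. 33.02506, -10.20575
2. -30.26478, 127.13740
3. 1.64611, -72.31639

Point 1:
  Lat: 33° + 1/60 + 30.2/3600 = 33 + 0.016667 + 0.008389 = 33.025056
  N ⇒ keep positive
  λ: 12′ + 20.71″ = 12.34517′; 10 + 12.34517/60 = 10.205753
  W ⇒ negate
Point 2:
  Latitude: 30 + 15/60 + 53.2/3600 = 30.264778
  S → negative
  λ: 127 + 8/60 + 14.63/3600 = 127.137397
  E → positive
Point 3:
  Latitude: 1° + 38/60 + 46/3600 = 1 + 0.633333 + 0.012778 = 1.646111
  N → positive
  λ: 72° + 18/60 + 59/3600 = 72 + 0.300000 + 0.016389 = 72.316389
  W ⇒ negate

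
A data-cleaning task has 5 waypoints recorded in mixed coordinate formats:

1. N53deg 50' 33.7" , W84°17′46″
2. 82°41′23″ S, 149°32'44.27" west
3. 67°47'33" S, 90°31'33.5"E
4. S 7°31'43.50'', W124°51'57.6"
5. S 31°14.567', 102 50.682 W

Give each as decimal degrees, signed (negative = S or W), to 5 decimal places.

Point 1:
  φ: 53 + 50/60 + 33.7/3600 = 53.842694
  N ⇒ keep positive
  Longitude: 17′ + 46″ = 17.76667′; 84 + 17.76667/60 = 84.296111
  W ⇒ negate
Point 2:
  Lat: 82 + 41/60 + 23/3600 = 82.689722
  S → negative
  Longitude: 149 + 32/60 + 44.27/3600 = 149.545631
  W ⇒ negate
Point 3:
  Latitude: 47′ + 33″ = 47.55000′; 67 + 47.55000/60 = 67.792500
  S → negative
  Longitude: 90° + 31/60 + 33.5/3600 = 90 + 0.516667 + 0.009306 = 90.525972
  E → positive
Point 4:
  φ: 7 + 31/60 + 43.5/3600 = 7.528750
  S → negative
  Longitude: 124 + 51/60 + 57.6/3600 = 124.866000
  W → negative
Point 5:
  Lat: 31 + 14.567/60 = 31.242783
  S → negative
  Longitude: 102 + 50.682/60 = 102.844700
  W → negative

1. 53.84269, -84.29611
2. -82.68972, -149.54563
3. -67.79250, 90.52597
4. -7.52875, -124.86600
5. -31.24278, -102.84470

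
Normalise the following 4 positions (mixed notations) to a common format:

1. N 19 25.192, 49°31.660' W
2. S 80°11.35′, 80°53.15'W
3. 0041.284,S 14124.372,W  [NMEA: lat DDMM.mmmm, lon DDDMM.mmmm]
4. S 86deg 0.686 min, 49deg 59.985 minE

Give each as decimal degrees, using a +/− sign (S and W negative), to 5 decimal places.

Point 1:
  φ: 25.192′ = 0.419867°; total 19.419867
  N → positive
  Longitude: 49 + 31.66/60 = 49.527667
  hemisphere W, so the sign is −
Point 2:
  φ: 11.35′ = 0.189167°; total 80.189167
  S ⇒ negate
  λ: 80 + 53.15/60 = 80.885833
  W ⇒ negate
Point 3:
  Latitude: degrees = first 2 digits = 0, minutes = 41.284; 0 + 41.284/60 = 0.688067
  hemisphere S, so the sign is −
  λ: split at 3 digits → 141° and 24.372′; 141 + 24.372/60 = 141.406200
  hemisphere W, so the sign is −
Point 4:
  φ: 0.686′ = 0.011433°; total 86.011433
  S → negative
  Longitude: 49 + 59.985/60 = 49.999750
  E ⇒ keep positive

1. 19.41987, -49.52767
2. -80.18917, -80.88583
3. -0.68807, -141.40620
4. -86.01143, 49.99975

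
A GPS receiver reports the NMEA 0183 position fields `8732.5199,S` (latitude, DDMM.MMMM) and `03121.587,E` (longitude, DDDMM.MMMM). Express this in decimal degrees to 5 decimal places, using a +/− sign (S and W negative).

-87.54200, 31.35978

Latitude: degrees = first 2 digits = 87, minutes = 32.5199; 87 + 32.5199/60 = 87.541998
S ⇒ negate
λ: split at 3 digits → 031° and 21.587′; 31 + 21.587/60 = 31.359783
E ⇒ keep positive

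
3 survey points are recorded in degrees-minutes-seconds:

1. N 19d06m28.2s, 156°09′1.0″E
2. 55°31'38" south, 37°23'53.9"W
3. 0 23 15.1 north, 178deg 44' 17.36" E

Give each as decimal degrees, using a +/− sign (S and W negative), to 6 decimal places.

Point 1:
  φ: 19° + 6/60 + 28.2/3600 = 19 + 0.100000 + 0.007833 = 19.1078333
  N ⇒ keep positive
  Longitude: 156 + 9/60 + 1/3600 = 156.1502778
  E ⇒ keep positive
Point 2:
  φ: 55 + 31/60 + 38/3600 = 55.5272222
  S → negative
  Longitude: 23′ + 53.9″ = 23.89833′; 37 + 23.89833/60 = 37.3983056
  W ⇒ negate
Point 3:
  Latitude: 0° + 23/60 + 15.1/3600 = 0 + 0.383333 + 0.004194 = 0.3875278
  N → positive
  λ: 44′ + 17.36″ = 44.28933′; 178 + 44.28933/60 = 178.7381556
  E ⇒ keep positive

1. 19.107833, 156.150278
2. -55.527222, -37.398306
3. 0.387528, 178.738156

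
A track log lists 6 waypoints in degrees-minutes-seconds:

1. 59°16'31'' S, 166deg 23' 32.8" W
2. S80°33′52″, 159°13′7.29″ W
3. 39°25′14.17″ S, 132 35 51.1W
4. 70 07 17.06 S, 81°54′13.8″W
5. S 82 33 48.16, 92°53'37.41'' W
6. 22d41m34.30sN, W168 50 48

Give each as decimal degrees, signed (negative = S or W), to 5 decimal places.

1. -59.27528, -166.39244
2. -80.56444, -159.21869
3. -39.42060, -132.59753
4. -70.12141, -81.90383
5. -82.56338, -92.89373
6. 22.69286, -168.84667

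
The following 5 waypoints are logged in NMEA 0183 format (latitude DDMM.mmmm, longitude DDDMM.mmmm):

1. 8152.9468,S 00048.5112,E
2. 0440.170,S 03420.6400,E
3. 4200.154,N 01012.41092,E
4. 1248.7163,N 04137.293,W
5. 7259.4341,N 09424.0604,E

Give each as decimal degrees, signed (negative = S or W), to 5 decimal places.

1. -81.88245, 0.80852
2. -4.66950, 34.34400
3. 42.00257, 10.20685
4. 12.81194, -41.62155
5. 72.99057, 94.40101

Point 1:
  Lat: split at 2 digits → 81° and 52.9468′; 81 + 52.9468/60 = 81.882447
  S → negative
  Longitude: degrees = first 3 digits = 0, minutes = 48.5112; 0 + 48.5112/60 = 0.808520
  E ⇒ keep positive
Point 2:
  Lat: split at 2 digits → 04° and 40.17′; 4 + 40.17/60 = 4.669500
  hemisphere S, so the sign is −
  Lon: split at 3 digits → 034° and 20.64′; 34 + 20.64/60 = 34.344000
  E → positive
Point 3:
  φ: degrees = first 2 digits = 42, minutes = 0.154; 42 + 0.154/60 = 42.002567
  N ⇒ keep positive
  λ: split at 3 digits → 010° and 12.41092′; 10 + 12.41092/60 = 10.206849
  E → positive
Point 4:
  Lat: split at 2 digits → 12° and 48.7163′; 12 + 48.7163/60 = 12.811938
  N ⇒ keep positive
  λ: split at 3 digits → 041° and 37.293′; 41 + 37.293/60 = 41.621550
  W ⇒ negate
Point 5:
  φ: degrees = first 2 digits = 72, minutes = 59.4341; 72 + 59.4341/60 = 72.990568
  N → positive
  λ: degrees = first 3 digits = 94, minutes = 24.0604; 94 + 24.0604/60 = 94.401007
  E → positive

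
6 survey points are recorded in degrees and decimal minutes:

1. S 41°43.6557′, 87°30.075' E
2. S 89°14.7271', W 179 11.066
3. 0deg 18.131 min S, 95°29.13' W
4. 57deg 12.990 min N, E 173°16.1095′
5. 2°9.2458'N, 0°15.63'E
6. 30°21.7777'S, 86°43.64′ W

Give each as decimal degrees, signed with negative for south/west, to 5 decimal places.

1. -41.72760, 87.50125
2. -89.24545, -179.18443
3. -0.30218, -95.48550
4. 57.21650, 173.26849
5. 2.15410, 0.26050
6. -30.36296, -86.72733

Point 1:
  φ: 41 + 43.6557/60 = 41.727595
  S ⇒ negate
  λ: 30.075′ = 0.501250°; total 87.501250
  E → positive
Point 2:
  φ: 89 + 14.7271/60 = 89.245452
  S ⇒ negate
  Longitude: 179 + 11.066/60 = 179.184433
  W ⇒ negate
Point 3:
  Latitude: 18.131′ = 0.302183°; total 0.302183
  hemisphere S, so the sign is −
  λ: 29.13′ = 0.485500°; total 95.485500
  W ⇒ negate
Point 4:
  Latitude: 12.99′ = 0.216500°; total 57.216500
  N ⇒ keep positive
  Lon: 173 + 16.1095/60 = 173.268492
  E ⇒ keep positive
Point 5:
  Latitude: 2 + 9.2458/60 = 2.154097
  N → positive
  Lon: 0 + 15.63/60 = 0.260500
  E ⇒ keep positive
Point 6:
  Lat: 30 + 21.7777/60 = 30.362962
  hemisphere S, so the sign is −
  Longitude: 86 + 43.64/60 = 86.727333
  W ⇒ negate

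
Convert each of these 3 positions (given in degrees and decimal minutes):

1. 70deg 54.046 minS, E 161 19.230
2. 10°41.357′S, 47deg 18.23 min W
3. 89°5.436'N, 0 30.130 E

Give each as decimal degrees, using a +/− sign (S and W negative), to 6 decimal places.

Point 1:
  φ: 70 + 54.046/60 = 70.9007667
  hemisphere S, so the sign is −
  λ: 19.23′ = 0.320500°; total 161.3205000
  E → positive
Point 2:
  φ: 10 + 41.357/60 = 10.6892833
  S ⇒ negate
  λ: 47 + 18.23/60 = 47.3038333
  W → negative
Point 3:
  φ: 5.436′ = 0.090600°; total 89.0906000
  N ⇒ keep positive
  λ: 30.13′ = 0.502167°; total 0.5021667
  E → positive

1. -70.900767, 161.320500
2. -10.689283, -47.303833
3. 89.090600, 0.502167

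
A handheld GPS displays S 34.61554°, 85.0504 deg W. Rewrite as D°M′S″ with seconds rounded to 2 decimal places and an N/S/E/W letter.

34°36′55.94″ S, 85°03′1.44″ W

Latitude: 0.615540 × 60 = 36.93240′ → 36′, remainder × 60 = 55.9440″
λ: 0.050400° → 3.02400′; 0.02400 × 60 = 1.4400″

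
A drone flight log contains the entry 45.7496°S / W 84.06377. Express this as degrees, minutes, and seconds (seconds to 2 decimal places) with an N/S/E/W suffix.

Lat: 0.749600 × 60 = 44.97600′ → 44′, remainder × 60 = 58.5600″
Lon: 0.063770 × 60 = 3.82620′ → 3′, remainder × 60 = 49.5720″

45°44′58.56″ S, 84°03′49.57″ W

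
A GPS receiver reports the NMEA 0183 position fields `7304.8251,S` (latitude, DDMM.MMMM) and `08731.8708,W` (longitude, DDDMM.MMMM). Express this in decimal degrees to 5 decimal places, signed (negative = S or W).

φ: degrees = first 2 digits = 73, minutes = 4.8251; 73 + 4.8251/60 = 73.080418
hemisphere S, so the sign is −
Lon: split at 3 digits → 087° and 31.8708′; 87 + 31.8708/60 = 87.531180
W ⇒ negate

-73.08042, -87.53118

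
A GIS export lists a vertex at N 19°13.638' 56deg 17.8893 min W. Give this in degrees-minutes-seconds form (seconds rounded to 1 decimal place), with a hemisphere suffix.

φ: fractional minutes 0.63800 × 60 = 38.280″
Lon: fractional minutes 0.88930 × 60 = 53.358″

19°13′38.3″ N, 56°17′53.4″ W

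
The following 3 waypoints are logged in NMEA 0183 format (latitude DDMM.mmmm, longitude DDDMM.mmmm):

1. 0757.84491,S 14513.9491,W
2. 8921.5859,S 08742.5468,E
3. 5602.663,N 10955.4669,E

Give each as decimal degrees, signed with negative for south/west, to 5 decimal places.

1. -7.96408, -145.23249
2. -89.35977, 87.70911
3. 56.04438, 109.92445

Point 1:
  Lat: split at 2 digits → 07° and 57.84491′; 7 + 57.84491/60 = 7.964082
  S → negative
  Lon: degrees = first 3 digits = 145, minutes = 13.9491; 145 + 13.9491/60 = 145.232485
  W ⇒ negate
Point 2:
  Lat: split at 2 digits → 89° and 21.5859′; 89 + 21.5859/60 = 89.359765
  hemisphere S, so the sign is −
  Longitude: split at 3 digits → 087° and 42.5468′; 87 + 42.5468/60 = 87.709113
  E → positive
Point 3:
  Latitude: degrees = first 2 digits = 56, minutes = 2.663; 56 + 2.663/60 = 56.044383
  N → positive
  Lon: degrees = first 3 digits = 109, minutes = 55.4669; 109 + 55.4669/60 = 109.924448
  E ⇒ keep positive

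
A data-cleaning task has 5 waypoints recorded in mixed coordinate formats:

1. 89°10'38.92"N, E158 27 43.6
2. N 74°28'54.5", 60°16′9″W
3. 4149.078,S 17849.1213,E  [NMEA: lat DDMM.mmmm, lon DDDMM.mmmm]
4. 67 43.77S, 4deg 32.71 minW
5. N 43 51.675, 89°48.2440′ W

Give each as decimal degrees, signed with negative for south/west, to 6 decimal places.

1. 89.177478, 158.462111
2. 74.481806, -60.269167
3. -41.817967, 178.818688
4. -67.729500, -4.545167
5. 43.861250, -89.804067

Point 1:
  φ: 89° + 10/60 + 38.92/3600 = 89 + 0.166667 + 0.010811 = 89.1774778
  N ⇒ keep positive
  Lon: 27′ + 43.6″ = 27.72667′; 158 + 27.72667/60 = 158.4621111
  E → positive
Point 2:
  Latitude: 28′ + 54.5″ = 28.90833′; 74 + 28.90833/60 = 74.4818056
  N ⇒ keep positive
  λ: 60° + 16/60 + 9/3600 = 60 + 0.266667 + 0.002500 = 60.2691667
  W → negative
Point 3:
  Lat: degrees = first 2 digits = 41, minutes = 49.078; 41 + 49.078/60 = 41.8179667
  S ⇒ negate
  Lon: split at 3 digits → 178° and 49.1213′; 178 + 49.1213/60 = 178.8186883
  E → positive
Point 4:
  Lat: 43.77′ = 0.729500°; total 67.7295000
  S → negative
  λ: 4 + 32.71/60 = 4.5451667
  W → negative
Point 5:
  Lat: 43 + 51.675/60 = 43.8612500
  N → positive
  λ: 48.244′ = 0.804067°; total 89.8040667
  hemisphere W, so the sign is −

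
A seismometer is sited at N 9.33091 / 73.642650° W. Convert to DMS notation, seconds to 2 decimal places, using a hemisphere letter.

Lat: 0.330910 × 60 = 19.85460′ → 19′, remainder × 60 = 51.2760″
Lon: 0.642650° → 38.55900′; 0.55900 × 60 = 33.5400″

9°19′51.28″ N, 73°38′33.54″ W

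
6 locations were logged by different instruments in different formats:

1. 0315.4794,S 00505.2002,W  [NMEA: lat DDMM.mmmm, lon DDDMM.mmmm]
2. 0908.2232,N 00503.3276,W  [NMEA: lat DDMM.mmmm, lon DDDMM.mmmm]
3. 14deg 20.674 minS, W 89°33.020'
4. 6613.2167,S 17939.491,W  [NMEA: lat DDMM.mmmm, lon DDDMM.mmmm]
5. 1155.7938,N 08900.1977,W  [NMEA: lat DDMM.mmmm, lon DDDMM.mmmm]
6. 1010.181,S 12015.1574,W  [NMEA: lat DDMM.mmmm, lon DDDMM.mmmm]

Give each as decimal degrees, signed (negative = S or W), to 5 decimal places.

1. -3.25799, -5.08667
2. 9.13705, -5.05546
3. -14.34457, -89.55033
4. -66.22028, -179.65818
5. 11.92990, -89.00330
6. -10.16968, -120.25262

Point 1:
  Lat: split at 2 digits → 03° and 15.4794′; 3 + 15.4794/60 = 3.257990
  hemisphere S, so the sign is −
  Lon: degrees = first 3 digits = 5, minutes = 5.2002; 5 + 5.2002/60 = 5.086670
  W → negative
Point 2:
  Lat: degrees = first 2 digits = 9, minutes = 8.2232; 9 + 8.2232/60 = 9.137053
  N ⇒ keep positive
  Longitude: degrees = first 3 digits = 5, minutes = 3.3276; 5 + 3.3276/60 = 5.055460
  hemisphere W, so the sign is −
Point 3:
  Lat: 14 + 20.674/60 = 14.344567
  S ⇒ negate
  Lon: 89 + 33.02/60 = 89.550333
  hemisphere W, so the sign is −
Point 4:
  Latitude: degrees = first 2 digits = 66, minutes = 13.2167; 66 + 13.2167/60 = 66.220278
  hemisphere S, so the sign is −
  Longitude: split at 3 digits → 179° and 39.491′; 179 + 39.491/60 = 179.658183
  W ⇒ negate
Point 5:
  φ: split at 2 digits → 11° and 55.7938′; 11 + 55.7938/60 = 11.929897
  N ⇒ keep positive
  Longitude: degrees = first 3 digits = 89, minutes = 0.1977; 89 + 0.1977/60 = 89.003295
  W → negative
Point 6:
  Lat: split at 2 digits → 10° and 10.181′; 10 + 10.181/60 = 10.169683
  S → negative
  λ: split at 3 digits → 120° and 15.1574′; 120 + 15.1574/60 = 120.252623
  W ⇒ negate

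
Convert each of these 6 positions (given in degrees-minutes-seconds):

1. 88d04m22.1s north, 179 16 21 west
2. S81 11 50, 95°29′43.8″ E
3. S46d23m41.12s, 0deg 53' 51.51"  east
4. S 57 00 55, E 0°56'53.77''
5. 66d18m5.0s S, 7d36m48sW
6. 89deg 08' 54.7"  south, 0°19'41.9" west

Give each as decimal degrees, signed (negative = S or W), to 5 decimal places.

1. 88.07281, -179.27250
2. -81.19722, 95.49550
3. -46.39476, 0.89764
4. -57.01528, 0.94827
5. -66.30139, -7.61333
6. -89.14853, -0.32831

Point 1:
  φ: 4′ + 22.1″ = 4.36833′; 88 + 4.36833/60 = 88.072806
  N → positive
  Lon: 179 + 16/60 + 21/3600 = 179.272500
  W ⇒ negate
Point 2:
  Latitude: 11′ + 50″ = 11.83333′; 81 + 11.83333/60 = 81.197222
  hemisphere S, so the sign is −
  λ: 95 + 29/60 + 43.8/3600 = 95.495500
  E → positive
Point 3:
  Latitude: 23′ + 41.12″ = 23.68533′; 46 + 23.68533/60 = 46.394756
  S → negative
  Lon: 0 + 53/60 + 51.51/3600 = 0.897642
  E ⇒ keep positive
Point 4:
  φ: 0′ + 55″ = 0.91667′; 57 + 0.91667/60 = 57.015278
  S ⇒ negate
  Lon: 0° + 56/60 + 53.77/3600 = 0 + 0.933333 + 0.014936 = 0.948269
  E → positive
Point 5:
  φ: 18′ + 5″ = 18.08333′; 66 + 18.08333/60 = 66.301389
  S → negative
  Longitude: 7° + 36/60 + 48/3600 = 7 + 0.600000 + 0.013333 = 7.613333
  W ⇒ negate
Point 6:
  φ: 8′ + 54.7″ = 8.91167′; 89 + 8.91167/60 = 89.148528
  S → negative
  Lon: 19′ + 41.9″ = 19.69833′; 0 + 19.69833/60 = 0.328306
  W ⇒ negate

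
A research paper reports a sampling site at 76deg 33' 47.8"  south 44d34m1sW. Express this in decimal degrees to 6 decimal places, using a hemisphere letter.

Lat: 76 + 33/60 + 47.8/3600 = 76.5632778
λ: 44 + 34/60 + 1/3600 = 44.5669444

76.563278° S, 44.566944° W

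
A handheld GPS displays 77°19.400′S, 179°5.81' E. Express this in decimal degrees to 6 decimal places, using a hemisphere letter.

φ: 77 + 19.4/60 = 77.3233333
λ: 5.81′ = 0.096833°; total 179.0968333

77.323333° S, 179.096833° E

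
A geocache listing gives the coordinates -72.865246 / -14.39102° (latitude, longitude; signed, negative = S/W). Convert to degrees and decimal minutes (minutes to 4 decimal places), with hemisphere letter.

72° 51.9148′ S, 14° 23.4612′ W

Latitude is negative → S; |value| = 72.865246
φ: minutes = (72.865246 − 72) × 60 = 51.914760
Longitude is negative → W; |value| = 14.391020
Lon: minutes = (14.391020 − 14) × 60 = 23.461200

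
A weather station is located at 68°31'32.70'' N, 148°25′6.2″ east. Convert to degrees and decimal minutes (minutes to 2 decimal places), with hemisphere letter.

68° 31.55′ N, 148° 25.10′ E

Latitude: seconds/60 = 0.54500; minutes = 31 + 0.54500 = 31.5450
λ: seconds/60 = 0.10333; minutes = 25 + 0.10333 = 25.1033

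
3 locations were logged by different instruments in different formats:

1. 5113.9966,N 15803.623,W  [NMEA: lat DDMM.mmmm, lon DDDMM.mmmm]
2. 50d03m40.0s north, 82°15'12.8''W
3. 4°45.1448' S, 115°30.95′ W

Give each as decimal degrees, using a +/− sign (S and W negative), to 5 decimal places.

1. 51.23328, -158.06038
2. 50.06111, -82.25356
3. -4.75241, -115.51583

Point 1:
  φ: split at 2 digits → 51° and 13.9966′; 51 + 13.9966/60 = 51.233277
  N ⇒ keep positive
  λ: split at 3 digits → 158° and 3.623′; 158 + 3.623/60 = 158.060383
  W → negative
Point 2:
  Latitude: 50 + 3/60 + 40/3600 = 50.061111
  N → positive
  λ: 82° + 15/60 + 12.8/3600 = 82 + 0.250000 + 0.003556 = 82.253556
  W → negative
Point 3:
  Latitude: 4 + 45.1448/60 = 4.752413
  S ⇒ negate
  Lon: 30.95′ = 0.515833°; total 115.515833
  W ⇒ negate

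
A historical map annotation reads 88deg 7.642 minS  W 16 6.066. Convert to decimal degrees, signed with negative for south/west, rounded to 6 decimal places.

φ: 88 + 7.642/60 = 88.1273667
S → negative
Longitude: 16 + 6.066/60 = 16.1011000
hemisphere W, so the sign is −

-88.127367, -16.101100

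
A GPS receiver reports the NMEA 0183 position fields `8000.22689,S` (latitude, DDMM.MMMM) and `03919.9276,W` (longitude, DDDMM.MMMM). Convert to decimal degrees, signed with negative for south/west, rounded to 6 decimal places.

-80.003782, -39.332127

Latitude: degrees = first 2 digits = 80, minutes = 0.22689; 80 + 0.22689/60 = 80.0037815
hemisphere S, so the sign is −
Lon: split at 3 digits → 039° and 19.9276′; 39 + 19.9276/60 = 39.3321267
hemisphere W, so the sign is −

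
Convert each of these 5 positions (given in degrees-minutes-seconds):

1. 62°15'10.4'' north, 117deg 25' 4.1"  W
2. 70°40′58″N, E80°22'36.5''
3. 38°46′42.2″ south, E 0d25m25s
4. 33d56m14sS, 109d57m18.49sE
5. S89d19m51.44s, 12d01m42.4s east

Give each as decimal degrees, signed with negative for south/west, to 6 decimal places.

Point 1:
  Lat: 15′ + 10.4″ = 15.17333′; 62 + 15.17333/60 = 62.2528889
  N ⇒ keep positive
  Lon: 25′ + 4.1″ = 25.06833′; 117 + 25.06833/60 = 117.4178056
  W → negative
Point 2:
  φ: 40′ + 58″ = 40.96667′; 70 + 40.96667/60 = 70.6827778
  N → positive
  Lon: 80° + 22/60 + 36.5/3600 = 80 + 0.366667 + 0.010139 = 80.3768056
  E → positive
Point 3:
  Lat: 38° + 46/60 + 42.2/3600 = 38 + 0.766667 + 0.011722 = 38.7783889
  hemisphere S, so the sign is −
  Longitude: 0 + 25/60 + 25/3600 = 0.4236111
  E ⇒ keep positive
Point 4:
  Latitude: 33 + 56/60 + 14/3600 = 33.9372222
  S ⇒ negate
  Longitude: 109 + 57/60 + 18.49/3600 = 109.9551361
  E → positive
Point 5:
  Lat: 89 + 19/60 + 51.44/3600 = 89.3309556
  S → negative
  Lon: 12 + 1/60 + 42.4/3600 = 12.0284444
  E → positive

1. 62.252889, -117.417806
2. 70.682778, 80.376806
3. -38.778389, 0.423611
4. -33.937222, 109.955136
5. -89.330956, 12.028444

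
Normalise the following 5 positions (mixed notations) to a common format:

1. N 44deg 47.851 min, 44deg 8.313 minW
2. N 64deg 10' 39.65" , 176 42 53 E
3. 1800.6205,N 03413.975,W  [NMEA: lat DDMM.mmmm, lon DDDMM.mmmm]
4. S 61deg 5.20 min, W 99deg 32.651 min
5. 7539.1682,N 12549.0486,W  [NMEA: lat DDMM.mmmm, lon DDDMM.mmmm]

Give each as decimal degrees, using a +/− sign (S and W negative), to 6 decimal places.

Point 1:
  φ: 47.851′ = 0.797517°; total 44.7975167
  N → positive
  λ: 44 + 8.313/60 = 44.1385500
  hemisphere W, so the sign is −
Point 2:
  φ: 64 + 10/60 + 39.65/3600 = 64.1776806
  N → positive
  λ: 176° + 42/60 + 53/3600 = 176 + 0.700000 + 0.014722 = 176.7147222
  E → positive
Point 3:
  Lat: split at 2 digits → 18° and 0.6205′; 18 + 0.6205/60 = 18.0103417
  N → positive
  Lon: degrees = first 3 digits = 34, minutes = 13.975; 34 + 13.975/60 = 34.2329167
  W ⇒ negate
Point 4:
  Lat: 5.2′ = 0.086667°; total 61.0866667
  S ⇒ negate
  λ: 99 + 32.651/60 = 99.5441833
  W ⇒ negate
Point 5:
  φ: split at 2 digits → 75° and 39.1682′; 75 + 39.1682/60 = 75.6528033
  N ⇒ keep positive
  λ: split at 3 digits → 125° and 49.0486′; 125 + 49.0486/60 = 125.8174767
  W ⇒ negate

1. 44.797517, -44.138550
2. 64.177681, 176.714722
3. 18.010342, -34.232917
4. -61.086667, -99.544183
5. 75.652803, -125.817477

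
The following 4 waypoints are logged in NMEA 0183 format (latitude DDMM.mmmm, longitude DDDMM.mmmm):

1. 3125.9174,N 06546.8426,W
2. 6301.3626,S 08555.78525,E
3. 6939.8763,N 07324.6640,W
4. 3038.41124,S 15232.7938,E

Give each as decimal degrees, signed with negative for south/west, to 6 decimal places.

Point 1:
  Lat: split at 2 digits → 31° and 25.9174′; 31 + 25.9174/60 = 31.4319567
  N ⇒ keep positive
  Longitude: split at 3 digits → 065° and 46.8426′; 65 + 46.8426/60 = 65.7807100
  hemisphere W, so the sign is −
Point 2:
  φ: split at 2 digits → 63° and 1.3626′; 63 + 1.3626/60 = 63.0227100
  S → negative
  Longitude: degrees = first 3 digits = 85, minutes = 55.78525; 85 + 55.78525/60 = 85.9297542
  E ⇒ keep positive
Point 3:
  Latitude: degrees = first 2 digits = 69, minutes = 39.8763; 69 + 39.8763/60 = 69.6646050
  N → positive
  Lon: degrees = first 3 digits = 73, minutes = 24.664; 73 + 24.664/60 = 73.4110667
  W → negative
Point 4:
  Latitude: degrees = first 2 digits = 30, minutes = 38.41124; 30 + 38.41124/60 = 30.6401873
  S → negative
  λ: split at 3 digits → 152° and 32.7938′; 152 + 32.7938/60 = 152.5465633
  E ⇒ keep positive

1. 31.431957, -65.780710
2. -63.022710, 85.929754
3. 69.664605, -73.411067
4. -30.640187, 152.546563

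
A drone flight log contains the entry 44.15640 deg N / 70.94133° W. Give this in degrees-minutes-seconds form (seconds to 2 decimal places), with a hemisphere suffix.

44°09′23.04″ N, 70°56′28.79″ W

φ: 0.156400° → 9.38400′; 0.38400 × 60 = 23.0400″
Lon: 0.941330° → 56.47980′; 0.47980 × 60 = 28.7880″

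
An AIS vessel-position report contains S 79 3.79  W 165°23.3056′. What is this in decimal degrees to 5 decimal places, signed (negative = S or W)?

-79.06317, -165.38843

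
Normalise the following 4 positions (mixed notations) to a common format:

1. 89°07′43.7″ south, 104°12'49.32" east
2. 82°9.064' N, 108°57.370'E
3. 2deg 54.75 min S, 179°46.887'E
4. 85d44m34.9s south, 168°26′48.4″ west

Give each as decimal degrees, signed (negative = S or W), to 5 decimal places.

Point 1:
  Lat: 89° + 7/60 + 43.7/3600 = 89 + 0.116667 + 0.012139 = 89.128806
  hemisphere S, so the sign is −
  Lon: 104° + 12/60 + 49.32/3600 = 104 + 0.200000 + 0.013700 = 104.213700
  E ⇒ keep positive
Point 2:
  φ: 82 + 9.064/60 = 82.151067
  N → positive
  λ: 108 + 57.37/60 = 108.956167
  E ⇒ keep positive
Point 3:
  φ: 54.75′ = 0.912500°; total 2.912500
  hemisphere S, so the sign is −
  λ: 179 + 46.887/60 = 179.781450
  E ⇒ keep positive
Point 4:
  φ: 44′ + 34.9″ = 44.58167′; 85 + 44.58167/60 = 85.743028
  S → negative
  Longitude: 26′ + 48.4″ = 26.80667′; 168 + 26.80667/60 = 168.446778
  hemisphere W, so the sign is −

1. -89.12881, 104.21370
2. 82.15107, 108.95617
3. -2.91250, 179.78145
4. -85.74303, -168.44678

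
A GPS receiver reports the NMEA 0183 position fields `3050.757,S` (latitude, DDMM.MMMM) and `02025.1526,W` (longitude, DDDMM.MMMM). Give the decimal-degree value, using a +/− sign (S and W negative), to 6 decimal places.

-30.845950, -20.419210

Latitude: degrees = first 2 digits = 30, minutes = 50.757; 30 + 50.757/60 = 30.8459500
S ⇒ negate
λ: degrees = first 3 digits = 20, minutes = 25.1526; 20 + 25.1526/60 = 20.4192100
W ⇒ negate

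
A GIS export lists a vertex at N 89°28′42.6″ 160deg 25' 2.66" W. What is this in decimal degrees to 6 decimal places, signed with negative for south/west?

89.478500, -160.417406

Lat: 89° + 28/60 + 42.6/3600 = 89 + 0.466667 + 0.011833 = 89.4785000
N → positive
λ: 160 + 25/60 + 2.66/3600 = 160.4174056
W → negative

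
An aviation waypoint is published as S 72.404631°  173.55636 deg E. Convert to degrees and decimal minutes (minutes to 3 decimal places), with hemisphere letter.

72° 24.278′ S, 173° 33.382′ E

Lat: fractional part 0.404631 → 24.27786 minutes
λ: minutes = (173.556360 − 173) × 60 = 33.38160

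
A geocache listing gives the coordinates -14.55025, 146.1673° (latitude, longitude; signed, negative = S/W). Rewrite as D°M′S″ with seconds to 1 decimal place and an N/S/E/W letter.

Latitude is negative → S; |value| = 14.550250
φ: whole degrees 14; 33.01500′ → 33′ and 0.900″
Longitude: whole degrees 146; 10.03800′ → 10′ and 2.280″

14°33′0.9″ S, 146°10′2.3″ E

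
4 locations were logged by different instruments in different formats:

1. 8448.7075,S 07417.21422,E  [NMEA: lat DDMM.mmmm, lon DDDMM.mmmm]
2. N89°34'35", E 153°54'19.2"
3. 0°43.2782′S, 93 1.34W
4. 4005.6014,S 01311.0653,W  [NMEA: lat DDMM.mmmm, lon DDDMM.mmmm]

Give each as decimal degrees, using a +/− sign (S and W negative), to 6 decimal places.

Point 1:
  Lat: degrees = first 2 digits = 84, minutes = 48.7075; 84 + 48.7075/60 = 84.8117917
  S → negative
  Longitude: split at 3 digits → 074° and 17.21422′; 74 + 17.21422/60 = 74.2869037
  E ⇒ keep positive
Point 2:
  φ: 89 + 34/60 + 35/3600 = 89.5763889
  N ⇒ keep positive
  Lon: 153 + 54/60 + 19.2/3600 = 153.9053333
  E → positive
Point 3:
  φ: 0 + 43.2782/60 = 0.7213033
  hemisphere S, so the sign is −
  Longitude: 93 + 1.34/60 = 93.0223333
  W → negative
Point 4:
  Latitude: split at 2 digits → 40° and 5.6014′; 40 + 5.6014/60 = 40.0933567
  S ⇒ negate
  λ: split at 3 digits → 013° and 11.0653′; 13 + 11.0653/60 = 13.1844217
  W → negative

1. -84.811792, 74.286904
2. 89.576389, 153.905333
3. -0.721303, -93.022333
4. -40.093357, -13.184422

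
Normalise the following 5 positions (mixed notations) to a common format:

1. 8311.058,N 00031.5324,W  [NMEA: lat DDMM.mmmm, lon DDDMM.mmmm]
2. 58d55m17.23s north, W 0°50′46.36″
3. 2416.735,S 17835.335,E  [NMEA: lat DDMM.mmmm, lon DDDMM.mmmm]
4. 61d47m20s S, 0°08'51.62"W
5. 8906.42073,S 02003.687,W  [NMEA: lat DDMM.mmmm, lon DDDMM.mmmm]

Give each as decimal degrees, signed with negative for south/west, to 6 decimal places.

1. 83.184300, -0.525540
2. 58.921453, -0.846211
3. -24.278917, 178.588917
4. -61.788889, -0.147672
5. -89.107012, -20.061450

Point 1:
  φ: split at 2 digits → 83° and 11.058′; 83 + 11.058/60 = 83.1843000
  N ⇒ keep positive
  Lon: split at 3 digits → 000° and 31.5324′; 0 + 31.5324/60 = 0.5255400
  W ⇒ negate
Point 2:
  Latitude: 58 + 55/60 + 17.23/3600 = 58.9214528
  N ⇒ keep positive
  λ: 0 + 50/60 + 46.36/3600 = 0.8462111
  W ⇒ negate
Point 3:
  φ: degrees = first 2 digits = 24, minutes = 16.735; 24 + 16.735/60 = 24.2789167
  S ⇒ negate
  Longitude: split at 3 digits → 178° and 35.335′; 178 + 35.335/60 = 178.5889167
  E ⇒ keep positive
Point 4:
  Lat: 61° + 47/60 + 20/3600 = 61 + 0.783333 + 0.005556 = 61.7888889
  hemisphere S, so the sign is −
  λ: 0° + 8/60 + 51.62/3600 = 0 + 0.133333 + 0.014339 = 0.1476722
  hemisphere W, so the sign is −
Point 5:
  Lat: split at 2 digits → 89° and 6.42073′; 89 + 6.42073/60 = 89.1070122
  S → negative
  λ: degrees = first 3 digits = 20, minutes = 3.687; 20 + 3.687/60 = 20.0614500
  hemisphere W, so the sign is −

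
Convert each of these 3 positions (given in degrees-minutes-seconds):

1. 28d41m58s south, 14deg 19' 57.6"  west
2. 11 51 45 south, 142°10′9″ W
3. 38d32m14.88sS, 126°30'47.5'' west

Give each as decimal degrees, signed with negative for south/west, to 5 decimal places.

Point 1:
  Latitude: 28° + 41/60 + 58/3600 = 28 + 0.683333 + 0.016111 = 28.699444
  S → negative
  Lon: 14 + 19/60 + 57.6/3600 = 14.332667
  W → negative
Point 2:
  φ: 11 + 51/60 + 45/3600 = 11.862500
  S → negative
  Lon: 142 + 10/60 + 9/3600 = 142.169167
  W ⇒ negate
Point 3:
  Lat: 38 + 32/60 + 14.88/3600 = 38.537467
  S ⇒ negate
  Lon: 126° + 30/60 + 47.5/3600 = 126 + 0.500000 + 0.013194 = 126.513194
  hemisphere W, so the sign is −

1. -28.69944, -14.33267
2. -11.86250, -142.16917
3. -38.53747, -126.51319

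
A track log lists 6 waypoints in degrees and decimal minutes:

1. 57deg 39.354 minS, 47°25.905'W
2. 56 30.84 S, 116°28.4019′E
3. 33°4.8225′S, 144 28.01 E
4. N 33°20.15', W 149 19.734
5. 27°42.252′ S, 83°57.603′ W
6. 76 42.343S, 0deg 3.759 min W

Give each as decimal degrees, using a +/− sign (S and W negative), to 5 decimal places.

1. -57.65590, -47.43175
2. -56.51400, 116.47337
3. -33.08038, 144.46683
4. 33.33583, -149.32890
5. -27.70420, -83.96005
6. -76.70572, -0.06265

Point 1:
  Lat: 39.354′ = 0.655900°; total 57.655900
  hemisphere S, so the sign is −
  Longitude: 25.905′ = 0.431750°; total 47.431750
  W ⇒ negate
Point 2:
  Lat: 56 + 30.84/60 = 56.514000
  hemisphere S, so the sign is −
  λ: 28.4019′ = 0.473365°; total 116.473365
  E ⇒ keep positive
Point 3:
  Latitude: 33 + 4.8225/60 = 33.080375
  S → negative
  λ: 144 + 28.01/60 = 144.466833
  E ⇒ keep positive
Point 4:
  Latitude: 20.15′ = 0.335833°; total 33.335833
  N ⇒ keep positive
  Lon: 149 + 19.734/60 = 149.328900
  W → negative
Point 5:
  Lat: 27 + 42.252/60 = 27.704200
  hemisphere S, so the sign is −
  Longitude: 83 + 57.603/60 = 83.960050
  W → negative
Point 6:
  Lat: 76 + 42.343/60 = 76.705717
  S → negative
  λ: 3.759′ = 0.062650°; total 0.062650
  W ⇒ negate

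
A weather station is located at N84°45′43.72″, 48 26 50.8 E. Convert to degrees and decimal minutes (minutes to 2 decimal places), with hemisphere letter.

Lat: seconds/60 = 0.72867; minutes = 45 + 0.72867 = 45.7287
λ: 26 + 50.8/60 = 26.8467′

84° 45.73′ N, 48° 26.85′ E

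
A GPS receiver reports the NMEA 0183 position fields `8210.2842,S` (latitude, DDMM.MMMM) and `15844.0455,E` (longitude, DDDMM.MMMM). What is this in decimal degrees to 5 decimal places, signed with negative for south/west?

Lat: split at 2 digits → 82° and 10.2842′; 82 + 10.2842/60 = 82.171403
S ⇒ negate
Longitude: degrees = first 3 digits = 158, minutes = 44.0455; 158 + 44.0455/60 = 158.734092
E ⇒ keep positive

-82.17140, 158.73409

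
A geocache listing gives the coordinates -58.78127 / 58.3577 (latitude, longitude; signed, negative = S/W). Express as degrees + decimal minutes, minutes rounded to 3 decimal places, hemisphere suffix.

58° 46.876′ S, 58° 21.462′ E

Latitude is negative → S; |value| = 58.781270
Latitude: 58° + 0.781270 × 60 = 58° 46.87620′
Longitude: minutes = (58.357700 − 58) × 60 = 21.46200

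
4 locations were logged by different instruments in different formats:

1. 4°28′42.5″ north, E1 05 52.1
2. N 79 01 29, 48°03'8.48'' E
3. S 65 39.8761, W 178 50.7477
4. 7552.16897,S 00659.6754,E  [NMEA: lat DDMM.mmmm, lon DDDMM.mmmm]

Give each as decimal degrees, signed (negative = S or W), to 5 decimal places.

1. 4.47847, 1.09781
2. 79.02472, 48.05236
3. -65.66460, -178.84580
4. -75.86948, 6.99459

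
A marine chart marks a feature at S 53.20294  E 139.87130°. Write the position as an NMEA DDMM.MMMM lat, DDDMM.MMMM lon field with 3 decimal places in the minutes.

Latitude: fractional part 0.202940 → 12.17640 minutes
Longitude: fractional part 0.871300 → 52.27800 minutes

5312.176,S / 13952.278,E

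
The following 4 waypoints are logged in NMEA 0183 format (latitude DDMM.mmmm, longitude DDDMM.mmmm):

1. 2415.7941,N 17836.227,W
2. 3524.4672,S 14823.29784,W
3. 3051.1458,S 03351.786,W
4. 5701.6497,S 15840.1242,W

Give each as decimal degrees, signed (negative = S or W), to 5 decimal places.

Point 1:
  Lat: split at 2 digits → 24° and 15.7941′; 24 + 15.7941/60 = 24.263235
  N ⇒ keep positive
  Lon: split at 3 digits → 178° and 36.227′; 178 + 36.227/60 = 178.603783
  hemisphere W, so the sign is −
Point 2:
  φ: degrees = first 2 digits = 35, minutes = 24.4672; 35 + 24.4672/60 = 35.407787
  hemisphere S, so the sign is −
  λ: split at 3 digits → 148° and 23.29784′; 148 + 23.29784/60 = 148.388297
  hemisphere W, so the sign is −
Point 3:
  Lat: degrees = first 2 digits = 30, minutes = 51.1458; 30 + 51.1458/60 = 30.852430
  S ⇒ negate
  λ: degrees = first 3 digits = 33, minutes = 51.786; 33 + 51.786/60 = 33.863100
  W ⇒ negate
Point 4:
  φ: split at 2 digits → 57° and 1.6497′; 57 + 1.6497/60 = 57.027495
  S ⇒ negate
  Longitude: split at 3 digits → 158° and 40.1242′; 158 + 40.1242/60 = 158.668737
  W → negative

1. 24.26324, -178.60378
2. -35.40779, -148.38830
3. -30.85243, -33.86310
4. -57.02750, -158.66874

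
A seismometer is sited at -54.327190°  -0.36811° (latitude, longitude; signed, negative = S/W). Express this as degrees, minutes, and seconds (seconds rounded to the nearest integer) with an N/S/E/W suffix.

54°19′38″ S, 0°22′5″ W

Latitude is negative → S; |value| = 54.327190
φ: 0.327190° → 19.63140′; 0.63140 × 60 = 37.88″
Longitude is negative → W; |value| = 0.368110
Longitude: 0.368110° → 22.08660′; 0.08660 × 60 = 5.20″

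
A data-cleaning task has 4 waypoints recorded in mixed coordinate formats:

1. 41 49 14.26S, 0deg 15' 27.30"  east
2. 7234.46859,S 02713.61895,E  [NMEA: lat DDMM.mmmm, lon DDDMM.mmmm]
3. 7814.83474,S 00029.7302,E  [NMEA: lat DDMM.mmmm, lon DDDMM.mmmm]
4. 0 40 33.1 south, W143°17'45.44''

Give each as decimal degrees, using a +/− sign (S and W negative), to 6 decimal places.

1. -41.820628, 0.257583
2. -72.574477, 27.226983
3. -78.247246, 0.495503
4. -0.675861, -143.295956

Point 1:
  Lat: 41 + 49/60 + 14.26/3600 = 41.8206278
  S → negative
  Longitude: 0° + 15/60 + 27.3/3600 = 0 + 0.250000 + 0.007583 = 0.2575833
  E ⇒ keep positive
Point 2:
  Latitude: split at 2 digits → 72° and 34.46859′; 72 + 34.46859/60 = 72.5744765
  hemisphere S, so the sign is −
  λ: degrees = first 3 digits = 27, minutes = 13.61895; 27 + 13.61895/60 = 27.2269825
  E ⇒ keep positive
Point 3:
  Latitude: split at 2 digits → 78° and 14.83474′; 78 + 14.83474/60 = 78.2472457
  S ⇒ negate
  λ: degrees = first 3 digits = 0, minutes = 29.7302; 0 + 29.7302/60 = 0.4955033
  E ⇒ keep positive
Point 4:
  Lat: 0° + 40/60 + 33.1/3600 = 0 + 0.666667 + 0.009194 = 0.6758611
  S → negative
  λ: 143° + 17/60 + 45.44/3600 = 143 + 0.283333 + 0.012622 = 143.2959556
  W ⇒ negate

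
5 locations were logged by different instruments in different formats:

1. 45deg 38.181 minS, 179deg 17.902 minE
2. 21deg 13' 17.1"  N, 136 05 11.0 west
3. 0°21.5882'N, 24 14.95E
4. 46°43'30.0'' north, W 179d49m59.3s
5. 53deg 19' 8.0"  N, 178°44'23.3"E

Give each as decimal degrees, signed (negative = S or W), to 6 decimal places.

Point 1:
  φ: 45 + 38.181/60 = 45.6363500
  S ⇒ negate
  Lon: 179 + 17.902/60 = 179.2983667
  E → positive
Point 2:
  φ: 13′ + 17.1″ = 13.28500′; 21 + 13.28500/60 = 21.2214167
  N ⇒ keep positive
  λ: 136 + 5/60 + 11/3600 = 136.0863889
  W ⇒ negate
Point 3:
  Latitude: 21.5882′ = 0.359803°; total 0.3598033
  N ⇒ keep positive
  Longitude: 14.95′ = 0.249167°; total 24.2491667
  E → positive
Point 4:
  Lat: 43′ + 30″ = 43.50000′; 46 + 43.50000/60 = 46.7250000
  N → positive
  λ: 49′ + 59.3″ = 49.98833′; 179 + 49.98833/60 = 179.8331389
  W → negative
Point 5:
  φ: 53 + 19/60 + 8/3600 = 53.3188889
  N ⇒ keep positive
  Lon: 178° + 44/60 + 23.3/3600 = 178 + 0.733333 + 0.006472 = 178.7398056
  E → positive

1. -45.636350, 179.298367
2. 21.221417, -136.086389
3. 0.359803, 24.249167
4. 46.725000, -179.833139
5. 53.318889, 178.739806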